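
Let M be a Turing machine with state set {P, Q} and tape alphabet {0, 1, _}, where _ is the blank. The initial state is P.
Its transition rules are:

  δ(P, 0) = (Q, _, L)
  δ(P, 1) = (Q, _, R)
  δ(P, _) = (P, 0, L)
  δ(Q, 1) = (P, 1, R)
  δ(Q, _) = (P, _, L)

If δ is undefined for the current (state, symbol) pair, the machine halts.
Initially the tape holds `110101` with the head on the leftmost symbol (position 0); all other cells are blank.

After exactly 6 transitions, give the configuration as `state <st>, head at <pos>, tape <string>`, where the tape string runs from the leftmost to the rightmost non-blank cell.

P | [1]10101   read 1 → write _, move R, go to Q
Q | _[1]0101   read 1 → write 1, move R, go to P
P | _1[0]101   read 0 → write _, move L, go to Q
Q | _[1]_101   read 1 → write 1, move R, go to P
P | _1[_]101   read _ → write 0, move L, go to P
P | _[1]0101   read 1 → write _, move R, go to Q
Q | __[0]101
After 6 steps: state Q, head at 2, tape 0101.

state Q, head at 2, tape 0101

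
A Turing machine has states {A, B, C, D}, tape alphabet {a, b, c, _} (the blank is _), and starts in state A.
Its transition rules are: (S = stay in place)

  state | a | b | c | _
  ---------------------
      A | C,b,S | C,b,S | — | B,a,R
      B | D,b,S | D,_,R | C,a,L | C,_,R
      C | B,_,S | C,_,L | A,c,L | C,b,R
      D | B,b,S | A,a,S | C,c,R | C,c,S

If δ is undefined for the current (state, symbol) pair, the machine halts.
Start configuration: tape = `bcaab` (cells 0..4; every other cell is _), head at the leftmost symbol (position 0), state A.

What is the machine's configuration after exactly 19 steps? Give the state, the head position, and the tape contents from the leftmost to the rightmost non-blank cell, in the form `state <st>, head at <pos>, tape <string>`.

state C, head at 0, tape bbb_caab

state=A head=0 tape=___[b]caab   (A,b)→(C,b,S)
state=C head=0 tape=___[b]caab   (C,b)→(C,_,L)
state=C head=-1 tape=__[_]_caab   (C,_)→(C,b,R)
state=C head=0 tape=__b[_]caab   (C,_)→(C,b,R)
state=C head=1 tape=__bb[c]aab   (C,c)→(A,c,L)
state=A head=0 tape=__b[b]caab   (A,b)→(C,b,S)
state=C head=0 tape=__b[b]caab   (C,b)→(C,_,L)
state=C head=-1 tape=__[b]_caab   (C,b)→(C,_,L)
state=C head=-2 tape=_[_]__caab   (C,_)→(C,b,R)
state=C head=-1 tape=_b[_]_caab   (C,_)→(C,b,R)
state=C head=0 tape=_bb[_]caab   (C,_)→(C,b,R)
state=C head=1 tape=_bbb[c]aab   (C,c)→(A,c,L)
state=A head=0 tape=_bb[b]caab   (A,b)→(C,b,S)
state=C head=0 tape=_bb[b]caab   (C,b)→(C,_,L)
state=C head=-1 tape=_b[b]_caab   (C,b)→(C,_,L)
state=C head=-2 tape=_[b]__caab   (C,b)→(C,_,L)
state=C head=-3 tape=[_]___caab   (C,_)→(C,b,R)
state=C head=-2 tape=b[_]__caab   (C,_)→(C,b,R)
state=C head=-1 tape=bb[_]_caab   (C,_)→(C,b,R)
state=C head=0 tape=bbb[_]caab
After 19 steps: state C, head at 0, tape bbb_caab.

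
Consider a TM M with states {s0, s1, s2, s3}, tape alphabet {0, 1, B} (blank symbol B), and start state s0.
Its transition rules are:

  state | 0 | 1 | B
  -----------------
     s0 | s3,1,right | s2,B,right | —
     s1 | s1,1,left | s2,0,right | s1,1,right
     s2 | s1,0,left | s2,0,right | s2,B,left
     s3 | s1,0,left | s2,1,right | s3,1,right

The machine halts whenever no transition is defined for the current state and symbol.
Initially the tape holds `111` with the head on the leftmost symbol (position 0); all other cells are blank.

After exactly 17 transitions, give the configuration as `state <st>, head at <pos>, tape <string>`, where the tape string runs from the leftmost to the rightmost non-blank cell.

s0 | B[1]11B   read 1 → write B, move right, go to s2
s2 | BB[1]1B   read 1 → write 0, move right, go to s2
s2 | BB0[1]B   read 1 → write 0, move right, go to s2
s2 | BB00[B]   read B → write B, move left, go to s2
s2 | BB0[0]B   read 0 → write 0, move left, go to s1
s1 | BB[0]0B   read 0 → write 1, move left, go to s1
s1 | B[B]10B   read B → write 1, move right, go to s1
s1 | B1[1]0B   read 1 → write 0, move right, go to s2
s2 | B10[0]B   read 0 → write 0, move left, go to s1
s1 | B1[0]0B   read 0 → write 1, move left, go to s1
s1 | B[1]10B   read 1 → write 0, move right, go to s2
s2 | B0[1]0B   read 1 → write 0, move right, go to s2
s2 | B00[0]B   read 0 → write 0, move left, go to s1
s1 | B0[0]0B   read 0 → write 1, move left, go to s1
s1 | B[0]10B   read 0 → write 1, move left, go to s1
s1 | [B]110B   read B → write 1, move right, go to s1
s1 | 1[1]10B   read 1 → write 0, move right, go to s2
s2 | 10[1]0B
After 17 steps: state s2, head at 1, tape 1010.

state s2, head at 1, tape 1010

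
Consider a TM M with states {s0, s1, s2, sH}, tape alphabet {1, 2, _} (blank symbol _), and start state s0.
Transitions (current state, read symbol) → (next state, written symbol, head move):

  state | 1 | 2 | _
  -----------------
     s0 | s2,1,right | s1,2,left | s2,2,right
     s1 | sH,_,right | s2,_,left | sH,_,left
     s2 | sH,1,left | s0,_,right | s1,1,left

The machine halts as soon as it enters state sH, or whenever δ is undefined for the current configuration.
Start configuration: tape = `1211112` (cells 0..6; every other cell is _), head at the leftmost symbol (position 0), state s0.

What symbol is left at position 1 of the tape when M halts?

_

s0 | [1]211112   read 1 → write 1, move right, go to s2
s2 | 1[2]11112   read 2 → write _, move right, go to s0
s0 | 1_[1]1112   read 1 → write 1, move right, go to s2
s2 | 1_1[1]112   read 1 → write 1, move left, go to sH
sH | 1_[1]1112
Cell 1 holds _ when M halts.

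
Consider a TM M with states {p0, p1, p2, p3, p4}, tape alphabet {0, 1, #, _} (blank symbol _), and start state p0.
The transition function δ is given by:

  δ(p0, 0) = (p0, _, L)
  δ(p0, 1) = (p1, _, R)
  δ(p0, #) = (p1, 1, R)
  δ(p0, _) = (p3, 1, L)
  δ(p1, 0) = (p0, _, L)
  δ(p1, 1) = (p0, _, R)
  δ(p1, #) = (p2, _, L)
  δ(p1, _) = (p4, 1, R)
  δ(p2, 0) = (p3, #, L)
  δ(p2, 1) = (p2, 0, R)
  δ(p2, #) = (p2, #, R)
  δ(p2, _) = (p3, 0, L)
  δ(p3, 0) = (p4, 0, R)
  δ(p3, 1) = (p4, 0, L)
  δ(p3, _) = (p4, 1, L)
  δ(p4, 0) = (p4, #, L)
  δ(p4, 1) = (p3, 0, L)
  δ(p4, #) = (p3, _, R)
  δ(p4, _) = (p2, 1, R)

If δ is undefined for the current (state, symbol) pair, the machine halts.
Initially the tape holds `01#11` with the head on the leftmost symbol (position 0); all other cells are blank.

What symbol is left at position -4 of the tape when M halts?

state=p0 head=0 tape=_____[0]1#11   (p0,0)→(p0,_,L)
state=p0 head=-1 tape=____[_]_1#11   (p0,_)→(p3,1,L)
state=p3 head=-2 tape=___[_]1_1#11   (p3,_)→(p4,1,L)
state=p4 head=-3 tape=__[_]11_1#11   (p4,_)→(p2,1,R)
state=p2 head=-2 tape=__1[1]1_1#11   (p2,1)→(p2,0,R)
state=p2 head=-1 tape=__10[1]_1#11   (p2,1)→(p2,0,R)
state=p2 head=0 tape=__100[_]1#11   (p2,_)→(p3,0,L)
state=p3 head=-1 tape=__10[0]01#11   (p3,0)→(p4,0,R)
state=p4 head=0 tape=__100[0]1#11   (p4,0)→(p4,#,L)
state=p4 head=-1 tape=__10[0]#1#11   (p4,0)→(p4,#,L)
state=p4 head=-2 tape=__1[0]##1#11   (p4,0)→(p4,#,L)
state=p4 head=-3 tape=__[1]###1#11   (p4,1)→(p3,0,L)
state=p3 head=-4 tape=_[_]0###1#11   (p3,_)→(p4,1,L)
state=p4 head=-5 tape=[_]10###1#11   (p4,_)→(p2,1,R)
state=p2 head=-4 tape=1[1]0###1#11   (p2,1)→(p2,0,R)
state=p2 head=-3 tape=10[0]###1#11   (p2,0)→(p3,#,L)
state=p3 head=-4 tape=1[0]####1#11   (p3,0)→(p4,0,R)
state=p4 head=-3 tape=10[#]###1#11   (p4,#)→(p3,_,R)
state=p3 head=-2 tape=10_[#]##1#11
Cell -4 holds 0 when M halts.

0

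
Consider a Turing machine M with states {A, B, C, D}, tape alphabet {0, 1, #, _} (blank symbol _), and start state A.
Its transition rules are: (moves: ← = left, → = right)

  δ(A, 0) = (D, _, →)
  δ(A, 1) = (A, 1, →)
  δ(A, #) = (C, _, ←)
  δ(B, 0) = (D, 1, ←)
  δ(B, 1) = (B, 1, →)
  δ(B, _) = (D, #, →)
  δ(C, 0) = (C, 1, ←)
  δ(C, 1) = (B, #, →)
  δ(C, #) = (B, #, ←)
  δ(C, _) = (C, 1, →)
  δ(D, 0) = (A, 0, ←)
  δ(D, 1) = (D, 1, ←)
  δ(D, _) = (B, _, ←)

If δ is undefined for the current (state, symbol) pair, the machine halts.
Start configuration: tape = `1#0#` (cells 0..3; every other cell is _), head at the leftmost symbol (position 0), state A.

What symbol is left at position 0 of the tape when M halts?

state=A head=0 tape=_[1]#0#   (A,1)→(A,1,→)
state=A head=1 tape=_1[#]0#   (A,#)→(C,_,←)
state=C head=0 tape=_[1]_0#   (C,1)→(B,#,→)
state=B head=1 tape=_#[_]0#   (B,_)→(D,#,→)
state=D head=2 tape=_##[0]#   (D,0)→(A,0,←)
state=A head=1 tape=_#[#]0#   (A,#)→(C,_,←)
state=C head=0 tape=_[#]_0#   (C,#)→(B,#,←)
state=B head=-1 tape=[_]#_0#   (B,_)→(D,#,→)
state=D head=0 tape=#[#]_0#
Cell 0 holds # when M halts.

#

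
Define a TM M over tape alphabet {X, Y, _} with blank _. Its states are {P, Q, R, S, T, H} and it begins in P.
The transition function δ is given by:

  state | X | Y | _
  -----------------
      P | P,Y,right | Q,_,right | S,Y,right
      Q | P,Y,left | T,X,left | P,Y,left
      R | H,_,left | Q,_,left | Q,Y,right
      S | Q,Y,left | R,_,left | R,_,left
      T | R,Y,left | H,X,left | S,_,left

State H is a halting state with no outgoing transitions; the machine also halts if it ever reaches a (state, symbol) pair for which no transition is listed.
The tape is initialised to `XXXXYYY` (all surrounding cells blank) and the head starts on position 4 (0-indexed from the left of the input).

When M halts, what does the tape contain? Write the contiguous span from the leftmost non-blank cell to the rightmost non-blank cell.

P | _XXXX[Y]YY   read Y → write _, move right, go to Q
Q | _XXXX_[Y]Y   read Y → write X, move left, go to T
T | _XXXX[_]XY   read _ → write _, move left, go to S
S | _XXX[X]_XY   read X → write Y, move left, go to Q
Q | _XX[X]Y_XY   read X → write Y, move left, go to P
P | _X[X]YY_XY   read X → write Y, move right, go to P
P | _XY[Y]Y_XY   read Y → write _, move right, go to Q
Q | _XY_[Y]_XY   read Y → write X, move left, go to T
T | _XY[_]X_XY   read _ → write _, move left, go to S
S | _X[Y]_X_XY   read Y → write _, move left, go to R
R | _[X]__X_XY   read X → write _, move left, go to H
H | [_]___X_XY
The non-blank tape span at halt is X_XY.

X_XY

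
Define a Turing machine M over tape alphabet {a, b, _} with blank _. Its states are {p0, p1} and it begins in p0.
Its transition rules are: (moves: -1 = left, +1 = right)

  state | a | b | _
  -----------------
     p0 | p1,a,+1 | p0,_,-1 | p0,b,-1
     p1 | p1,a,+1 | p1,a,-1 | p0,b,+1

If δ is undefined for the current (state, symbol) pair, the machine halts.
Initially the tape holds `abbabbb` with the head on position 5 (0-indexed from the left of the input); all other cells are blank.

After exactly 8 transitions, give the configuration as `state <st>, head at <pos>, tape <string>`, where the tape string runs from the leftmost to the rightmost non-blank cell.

state p0, head at 5, tape abbabbb

p0 | abbab[b]b   read b → write _, move -1, go to p0
p0 | abba[b]_b   read b → write _, move -1, go to p0
p0 | abb[a]__b   read a → write a, move +1, go to p1
p1 | abba[_]_b   read _ → write b, move +1, go to p0
p0 | abbab[_]b   read _ → write b, move -1, go to p0
p0 | abba[b]bb   read b → write _, move -1, go to p0
p0 | abb[a]_bb   read a → write a, move +1, go to p1
p1 | abba[_]bb   read _ → write b, move +1, go to p0
p0 | abbab[b]b
After 8 steps: state p0, head at 5, tape abbabbb.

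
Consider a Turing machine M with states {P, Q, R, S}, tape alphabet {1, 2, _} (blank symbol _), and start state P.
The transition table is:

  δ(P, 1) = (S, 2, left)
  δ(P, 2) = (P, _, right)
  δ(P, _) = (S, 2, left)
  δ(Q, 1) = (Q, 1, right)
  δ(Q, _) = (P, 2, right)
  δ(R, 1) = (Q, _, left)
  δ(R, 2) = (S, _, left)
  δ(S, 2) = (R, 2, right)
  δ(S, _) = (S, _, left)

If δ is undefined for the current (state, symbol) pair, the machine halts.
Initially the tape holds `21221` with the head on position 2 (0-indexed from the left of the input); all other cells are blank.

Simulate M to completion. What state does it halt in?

state=P head=2 tape=21[2]21   (P,2)→(P,_,right)
state=P head=3 tape=21_[2]1   (P,2)→(P,_,right)
state=P head=4 tape=21__[1]   (P,1)→(S,2,left)
state=S head=3 tape=21_[_]2   (S,_)→(S,_,left)
state=S head=2 tape=21[_]_2   (S,_)→(S,_,left)
state=S head=1 tape=2[1]__2
No transition is defined for (S, 1); M halts in state S.

S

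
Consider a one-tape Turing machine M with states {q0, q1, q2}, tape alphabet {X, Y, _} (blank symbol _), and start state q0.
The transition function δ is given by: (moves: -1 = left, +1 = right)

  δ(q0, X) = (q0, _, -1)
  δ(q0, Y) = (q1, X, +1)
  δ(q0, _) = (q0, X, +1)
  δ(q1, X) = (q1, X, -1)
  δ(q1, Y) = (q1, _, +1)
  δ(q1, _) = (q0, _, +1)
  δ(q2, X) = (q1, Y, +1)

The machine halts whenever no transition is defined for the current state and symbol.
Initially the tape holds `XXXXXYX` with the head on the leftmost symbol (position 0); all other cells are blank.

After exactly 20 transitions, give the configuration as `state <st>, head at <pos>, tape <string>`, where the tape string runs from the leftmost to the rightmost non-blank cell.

state q0, head at 2, tape XXXXX_XXYX

q0 | ___[X]XXXXYX   read X → write _, move -1, go to q0
q0 | __[_]_XXXXYX   read _ → write X, move +1, go to q0
q0 | __X[_]XXXXYX   read _ → write X, move +1, go to q0
q0 | __XX[X]XXXYX   read X → write _, move -1, go to q0
q0 | __X[X]_XXXYX   read X → write _, move -1, go to q0
q0 | __[X]__XXXYX   read X → write _, move -1, go to q0
q0 | _[_]___XXXYX   read _ → write X, move +1, go to q0
q0 | _X[_]__XXXYX   read _ → write X, move +1, go to q0
q0 | _XX[_]_XXXYX   read _ → write X, move +1, go to q0
q0 | _XXX[_]XXXYX   read _ → write X, move +1, go to q0
q0 | _XXXX[X]XXYX   read X → write _, move -1, go to q0
q0 | _XXX[X]_XXYX   read X → write _, move -1, go to q0
q0 | _XX[X]__XXYX   read X → write _, move -1, go to q0
q0 | _X[X]___XXYX   read X → write _, move -1, go to q0
q0 | _[X]____XXYX   read X → write _, move -1, go to q0
q0 | [_]_____XXYX   read _ → write X, move +1, go to q0
q0 | X[_]____XXYX   read _ → write X, move +1, go to q0
q0 | XX[_]___XXYX   read _ → write X, move +1, go to q0
q0 | XXX[_]__XXYX   read _ → write X, move +1, go to q0
q0 | XXXX[_]_XXYX   read _ → write X, move +1, go to q0
q0 | XXXXX[_]XXYX
After 20 steps: state q0, head at 2, tape XXXXX_XXYX.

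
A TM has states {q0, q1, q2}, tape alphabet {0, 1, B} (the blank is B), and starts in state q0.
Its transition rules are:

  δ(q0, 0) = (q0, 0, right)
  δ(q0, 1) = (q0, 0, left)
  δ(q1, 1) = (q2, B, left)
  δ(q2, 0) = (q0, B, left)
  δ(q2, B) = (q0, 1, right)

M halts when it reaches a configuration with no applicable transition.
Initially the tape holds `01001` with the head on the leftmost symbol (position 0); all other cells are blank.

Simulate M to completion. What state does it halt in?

state=q0 head=0 tape=[0]1001B   (q0,0)→(q0,0,right)
state=q0 head=1 tape=0[1]001B   (q0,1)→(q0,0,left)
state=q0 head=0 tape=[0]0001B   (q0,0)→(q0,0,right)
state=q0 head=1 tape=0[0]001B   (q0,0)→(q0,0,right)
state=q0 head=2 tape=00[0]01B   (q0,0)→(q0,0,right)
state=q0 head=3 tape=000[0]1B   (q0,0)→(q0,0,right)
state=q0 head=4 tape=0000[1]B   (q0,1)→(q0,0,left)
state=q0 head=3 tape=000[0]0B   (q0,0)→(q0,0,right)
state=q0 head=4 tape=0000[0]B   (q0,0)→(q0,0,right)
state=q0 head=5 tape=00000[B]
No transition is defined for (q0, B); M halts in state q0.

q0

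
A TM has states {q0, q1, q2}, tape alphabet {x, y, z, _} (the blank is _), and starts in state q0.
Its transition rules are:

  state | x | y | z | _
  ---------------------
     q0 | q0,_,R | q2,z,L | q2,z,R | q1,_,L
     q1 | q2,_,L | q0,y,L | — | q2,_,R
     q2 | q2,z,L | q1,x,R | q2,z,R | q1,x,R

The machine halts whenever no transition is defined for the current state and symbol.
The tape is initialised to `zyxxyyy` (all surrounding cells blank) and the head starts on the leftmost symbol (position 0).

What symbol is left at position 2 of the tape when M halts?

z

q0 | [z]yxxyyy   read z → write z, move R, go to q2
q2 | z[y]xxyyy   read y → write x, move R, go to q1
q1 | zx[x]xyyy   read x → write _, move L, go to q2
q2 | z[x]_xyyy   read x → write z, move L, go to q2
q2 | [z]z_xyyy   read z → write z, move R, go to q2
q2 | z[z]_xyyy   read z → write z, move R, go to q2
q2 | zz[_]xyyy   read _ → write x, move R, go to q1
q1 | zzx[x]yyy   read x → write _, move L, go to q2
q2 | zz[x]_yyy   read x → write z, move L, go to q2
q2 | z[z]z_yyy   read z → write z, move R, go to q2
q2 | zz[z]_yyy   read z → write z, move R, go to q2
q2 | zzz[_]yyy   read _ → write x, move R, go to q1
q1 | zzzx[y]yy   read y → write y, move L, go to q0
q0 | zzz[x]yyy   read x → write _, move R, go to q0
q0 | zzz_[y]yy   read y → write z, move L, go to q2
q2 | zzz[_]zyy   read _ → write x, move R, go to q1
q1 | zzzx[z]yy
Cell 2 holds z when M halts.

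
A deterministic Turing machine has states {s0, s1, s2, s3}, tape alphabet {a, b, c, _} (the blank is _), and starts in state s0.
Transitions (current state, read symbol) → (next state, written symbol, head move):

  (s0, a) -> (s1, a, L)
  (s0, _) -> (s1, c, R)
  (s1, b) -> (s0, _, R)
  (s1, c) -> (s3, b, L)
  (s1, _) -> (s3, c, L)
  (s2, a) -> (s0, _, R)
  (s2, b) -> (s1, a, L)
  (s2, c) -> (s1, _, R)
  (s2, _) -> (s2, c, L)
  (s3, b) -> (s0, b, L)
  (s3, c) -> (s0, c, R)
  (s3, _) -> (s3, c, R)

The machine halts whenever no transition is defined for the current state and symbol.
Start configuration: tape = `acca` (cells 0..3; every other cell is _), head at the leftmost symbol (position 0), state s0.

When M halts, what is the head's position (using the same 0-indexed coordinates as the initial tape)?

-1

state=s0 head=0 tape=__[a]cca   (s0,a)→(s1,a,L)
state=s1 head=-1 tape=_[_]acca   (s1,_)→(s3,c,L)
state=s3 head=-2 tape=[_]cacca   (s3,_)→(s3,c,R)
state=s3 head=-1 tape=c[c]acca   (s3,c)→(s0,c,R)
state=s0 head=0 tape=cc[a]cca   (s0,a)→(s1,a,L)
state=s1 head=-1 tape=c[c]acca   (s1,c)→(s3,b,L)
state=s3 head=-2 tape=[c]bacca   (s3,c)→(s0,c,R)
state=s0 head=-1 tape=c[b]acca
At halt the head is at cell -1.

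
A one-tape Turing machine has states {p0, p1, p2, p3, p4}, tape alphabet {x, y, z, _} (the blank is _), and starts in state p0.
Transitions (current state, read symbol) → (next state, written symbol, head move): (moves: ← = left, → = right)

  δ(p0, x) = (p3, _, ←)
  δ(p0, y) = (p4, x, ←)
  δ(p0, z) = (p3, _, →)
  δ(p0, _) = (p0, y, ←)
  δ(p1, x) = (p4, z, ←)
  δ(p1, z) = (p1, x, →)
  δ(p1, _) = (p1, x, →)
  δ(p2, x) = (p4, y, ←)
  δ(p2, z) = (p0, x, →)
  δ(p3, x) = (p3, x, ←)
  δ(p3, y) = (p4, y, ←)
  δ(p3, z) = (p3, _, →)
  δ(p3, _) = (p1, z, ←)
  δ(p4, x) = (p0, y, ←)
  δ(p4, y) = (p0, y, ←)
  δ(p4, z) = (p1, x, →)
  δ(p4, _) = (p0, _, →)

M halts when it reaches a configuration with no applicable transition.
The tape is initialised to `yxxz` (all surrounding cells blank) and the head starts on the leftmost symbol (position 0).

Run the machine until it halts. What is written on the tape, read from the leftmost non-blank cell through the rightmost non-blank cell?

xxxyz_yzxz

p0 | ______[y]xxz   read y → write x, move ←, go to p4
p4 | _____[_]xxxz   read _ → write _, move →, go to p0
p0 | ______[x]xxz   read x → write _, move ←, go to p3
p3 | _____[_]_xxz   read _ → write z, move ←, go to p1
p1 | ____[_]z_xxz   read _ → write x, move →, go to p1
p1 | ____x[z]_xxz   read z → write x, move →, go to p1
p1 | ____xx[_]xxz   read _ → write x, move →, go to p1
p1 | ____xxx[x]xz   read x → write z, move ←, go to p4
p4 | ____xx[x]zxz   read x → write y, move ←, go to p0
p0 | ____x[x]yzxz   read x → write _, move ←, go to p3
p3 | ____[x]_yzxz   read x → write x, move ←, go to p3
p3 | ___[_]x_yzxz   read _ → write z, move ←, go to p1
p1 | __[_]zx_yzxz   read _ → write x, move →, go to p1
p1 | __x[z]x_yzxz   read z → write x, move →, go to p1
p1 | __xx[x]_yzxz   read x → write z, move ←, go to p4
p4 | __x[x]z_yzxz   read x → write y, move ←, go to p0
p0 | __[x]yz_yzxz   read x → write _, move ←, go to p3
p3 | _[_]_yz_yzxz   read _ → write z, move ←, go to p1
p1 | [_]z_yz_yzxz   read _ → write x, move →, go to p1
p1 | x[z]_yz_yzxz   read z → write x, move →, go to p1
p1 | xx[_]yz_yzxz   read _ → write x, move →, go to p1
p1 | xxx[y]z_yzxz
The non-blank tape span at halt is xxxyz_yzxz.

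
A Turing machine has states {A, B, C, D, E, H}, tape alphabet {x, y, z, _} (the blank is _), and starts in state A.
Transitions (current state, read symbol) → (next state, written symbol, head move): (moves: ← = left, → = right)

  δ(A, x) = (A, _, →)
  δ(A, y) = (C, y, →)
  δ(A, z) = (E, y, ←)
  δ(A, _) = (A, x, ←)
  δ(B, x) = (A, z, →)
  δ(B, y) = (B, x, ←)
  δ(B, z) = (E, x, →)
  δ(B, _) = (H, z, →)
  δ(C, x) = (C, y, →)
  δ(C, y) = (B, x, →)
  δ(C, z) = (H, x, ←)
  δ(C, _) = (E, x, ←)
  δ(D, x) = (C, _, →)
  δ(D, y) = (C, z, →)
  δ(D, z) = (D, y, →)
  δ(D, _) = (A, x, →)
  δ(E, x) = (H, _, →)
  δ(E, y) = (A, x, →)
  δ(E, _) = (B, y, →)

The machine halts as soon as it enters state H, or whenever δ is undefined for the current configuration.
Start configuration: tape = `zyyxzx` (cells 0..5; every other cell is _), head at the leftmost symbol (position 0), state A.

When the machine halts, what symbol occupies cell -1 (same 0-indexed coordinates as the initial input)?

A | __[z]yyxzx   read z → write y, move ←, go to E
E | _[_]yyyxzx   read _ → write y, move →, go to B
B | _y[y]yyxzx   read y → write x, move ←, go to B
B | _[y]xyyxzx   read y → write x, move ←, go to B
B | [_]xxyyxzx   read _ → write z, move →, go to H
H | z[x]xyyxzx
Cell -1 holds x when M halts.

x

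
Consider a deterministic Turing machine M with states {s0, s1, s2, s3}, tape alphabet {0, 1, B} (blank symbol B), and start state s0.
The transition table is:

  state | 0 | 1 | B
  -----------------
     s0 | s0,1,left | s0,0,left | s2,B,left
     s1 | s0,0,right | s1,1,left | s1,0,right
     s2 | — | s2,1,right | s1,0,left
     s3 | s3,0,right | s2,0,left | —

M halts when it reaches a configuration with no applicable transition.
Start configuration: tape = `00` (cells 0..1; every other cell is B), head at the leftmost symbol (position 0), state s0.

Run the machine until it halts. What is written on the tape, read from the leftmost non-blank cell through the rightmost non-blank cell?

state=s0 head=0 tape=BBB[0]0   (s0,0)→(s0,1,left)
state=s0 head=-1 tape=BB[B]10   (s0,B)→(s2,B,left)
state=s2 head=-2 tape=B[B]B10   (s2,B)→(s1,0,left)
state=s1 head=-3 tape=[B]0B10   (s1,B)→(s1,0,right)
state=s1 head=-2 tape=0[0]B10   (s1,0)→(s0,0,right)
state=s0 head=-1 tape=00[B]10   (s0,B)→(s2,B,left)
state=s2 head=-2 tape=0[0]B10
The non-blank tape span at halt is 00B10.

00B10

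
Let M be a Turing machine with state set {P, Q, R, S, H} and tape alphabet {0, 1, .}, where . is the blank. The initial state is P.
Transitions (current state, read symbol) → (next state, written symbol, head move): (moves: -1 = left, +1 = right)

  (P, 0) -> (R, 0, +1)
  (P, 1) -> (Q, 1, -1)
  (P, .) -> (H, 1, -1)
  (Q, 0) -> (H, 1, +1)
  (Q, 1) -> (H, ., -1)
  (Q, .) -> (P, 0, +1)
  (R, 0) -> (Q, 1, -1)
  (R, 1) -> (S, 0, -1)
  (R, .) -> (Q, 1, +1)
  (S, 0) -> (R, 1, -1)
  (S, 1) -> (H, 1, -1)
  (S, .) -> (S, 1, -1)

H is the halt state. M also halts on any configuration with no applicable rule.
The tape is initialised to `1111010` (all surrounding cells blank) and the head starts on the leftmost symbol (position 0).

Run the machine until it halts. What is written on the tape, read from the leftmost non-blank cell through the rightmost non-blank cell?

P | .[1]111010   read 1 → write 1, move -1, go to Q
Q | [.]1111010   read . → write 0, move +1, go to P
P | 0[1]111010   read 1 → write 1, move -1, go to Q
Q | [0]1111010   read 0 → write 1, move +1, go to H
H | 1[1]111010
The non-blank tape span at halt is 11111010.

11111010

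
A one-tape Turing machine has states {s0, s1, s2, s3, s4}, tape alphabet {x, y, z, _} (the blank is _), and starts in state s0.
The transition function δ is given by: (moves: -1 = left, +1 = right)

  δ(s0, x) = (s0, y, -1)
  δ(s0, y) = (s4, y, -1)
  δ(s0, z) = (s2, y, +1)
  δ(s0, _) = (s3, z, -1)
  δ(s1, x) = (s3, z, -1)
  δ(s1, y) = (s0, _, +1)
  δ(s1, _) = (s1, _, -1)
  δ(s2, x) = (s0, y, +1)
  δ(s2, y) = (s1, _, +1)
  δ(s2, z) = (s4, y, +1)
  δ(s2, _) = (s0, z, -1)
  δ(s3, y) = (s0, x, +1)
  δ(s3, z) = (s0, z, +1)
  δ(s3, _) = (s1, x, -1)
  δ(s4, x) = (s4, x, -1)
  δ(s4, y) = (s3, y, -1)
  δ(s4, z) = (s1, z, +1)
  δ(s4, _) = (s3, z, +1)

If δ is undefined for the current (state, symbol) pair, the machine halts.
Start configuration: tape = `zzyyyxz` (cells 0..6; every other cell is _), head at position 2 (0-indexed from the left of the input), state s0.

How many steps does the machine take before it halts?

21

state=s0 head=2 tape=zz[y]yyxz   (s0,y)→(s4,y,-1)
state=s4 head=1 tape=z[z]yyyxz   (s4,z)→(s1,z,+1)
state=s1 head=2 tape=zz[y]yyxz   (s1,y)→(s0,_,+1)
state=s0 head=3 tape=zz_[y]yxz   (s0,y)→(s4,y,-1)
state=s4 head=2 tape=zz[_]yyxz   (s4,_)→(s3,z,+1)
state=s3 head=3 tape=zzz[y]yxz   (s3,y)→(s0,x,+1)
state=s0 head=4 tape=zzzx[y]xz   (s0,y)→(s4,y,-1)
state=s4 head=3 tape=zzz[x]yxz   (s4,x)→(s4,x,-1)
state=s4 head=2 tape=zz[z]xyxz   (s4,z)→(s1,z,+1)
state=s1 head=3 tape=zzz[x]yxz   (s1,x)→(s3,z,-1)
state=s3 head=2 tape=zz[z]zyxz   (s3,z)→(s0,z,+1)
state=s0 head=3 tape=zzz[z]yxz   (s0,z)→(s2,y,+1)
state=s2 head=4 tape=zzzy[y]xz   (s2,y)→(s1,_,+1)
state=s1 head=5 tape=zzzy_[x]z   (s1,x)→(s3,z,-1)
state=s3 head=4 tape=zzzy[_]zz   (s3,_)→(s1,x,-1)
state=s1 head=3 tape=zzz[y]xzz   (s1,y)→(s0,_,+1)
state=s0 head=4 tape=zzz_[x]zz   (s0,x)→(s0,y,-1)
state=s0 head=3 tape=zzz[_]yzz   (s0,_)→(s3,z,-1)
state=s3 head=2 tape=zz[z]zyzz   (s3,z)→(s0,z,+1)
state=s0 head=3 tape=zzz[z]yzz   (s0,z)→(s2,y,+1)
state=s2 head=4 tape=zzzy[y]zz   (s2,y)→(s1,_,+1)
state=s1 head=5 tape=zzzy_[z]z
M halts after 21 transitions.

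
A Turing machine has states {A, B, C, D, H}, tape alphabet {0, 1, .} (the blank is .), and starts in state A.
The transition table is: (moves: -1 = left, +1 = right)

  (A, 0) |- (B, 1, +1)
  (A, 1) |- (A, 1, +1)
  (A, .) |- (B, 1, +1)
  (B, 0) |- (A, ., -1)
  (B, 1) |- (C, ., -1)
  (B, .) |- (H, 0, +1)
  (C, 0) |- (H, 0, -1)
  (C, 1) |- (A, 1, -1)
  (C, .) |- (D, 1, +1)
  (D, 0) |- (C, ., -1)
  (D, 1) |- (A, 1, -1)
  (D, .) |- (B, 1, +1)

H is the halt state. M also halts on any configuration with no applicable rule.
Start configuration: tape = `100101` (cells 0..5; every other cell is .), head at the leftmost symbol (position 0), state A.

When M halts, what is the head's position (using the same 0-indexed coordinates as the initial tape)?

state=A head=0 tape=[1]00101..   (A,1)→(A,1,+1)
state=A head=1 tape=1[0]0101..   (A,0)→(B,1,+1)
state=B head=2 tape=11[0]101..   (B,0)→(A,.,-1)
state=A head=1 tape=1[1].101..   (A,1)→(A,1,+1)
state=A head=2 tape=11[.]101..   (A,.)→(B,1,+1)
state=B head=3 tape=111[1]01..   (B,1)→(C,.,-1)
state=C head=2 tape=11[1].01..   (C,1)→(A,1,-1)
state=A head=1 tape=1[1]1.01..   (A,1)→(A,1,+1)
state=A head=2 tape=11[1].01..   (A,1)→(A,1,+1)
state=A head=3 tape=111[.]01..   (A,.)→(B,1,+1)
state=B head=4 tape=1111[0]1..   (B,0)→(A,.,-1)
state=A head=3 tape=111[1].1..   (A,1)→(A,1,+1)
state=A head=4 tape=1111[.]1..   (A,.)→(B,1,+1)
state=B head=5 tape=11111[1]..   (B,1)→(C,.,-1)
state=C head=4 tape=1111[1]...   (C,1)→(A,1,-1)
state=A head=3 tape=111[1]1...   (A,1)→(A,1,+1)
state=A head=4 tape=1111[1]...   (A,1)→(A,1,+1)
state=A head=5 tape=11111[.]..   (A,.)→(B,1,+1)
state=B head=6 tape=111111[.].   (B,.)→(H,0,+1)
state=H head=7 tape=1111110[.]
At halt the head is at cell 7.

7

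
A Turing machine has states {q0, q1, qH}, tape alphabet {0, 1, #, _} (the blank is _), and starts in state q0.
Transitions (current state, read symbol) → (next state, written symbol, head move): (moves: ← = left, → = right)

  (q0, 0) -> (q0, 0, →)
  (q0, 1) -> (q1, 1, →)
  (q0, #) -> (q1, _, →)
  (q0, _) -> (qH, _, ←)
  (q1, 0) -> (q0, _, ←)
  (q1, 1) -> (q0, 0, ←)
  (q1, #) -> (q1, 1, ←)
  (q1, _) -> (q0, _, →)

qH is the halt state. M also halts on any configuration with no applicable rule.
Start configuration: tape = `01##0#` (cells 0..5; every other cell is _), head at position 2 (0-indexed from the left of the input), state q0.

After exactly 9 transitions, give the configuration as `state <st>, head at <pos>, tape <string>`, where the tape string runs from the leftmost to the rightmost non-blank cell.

state=q0 head=2 tape=01[#]#0#__   (q0,#)→(q1,_,→)
state=q1 head=3 tape=01_[#]0#__   (q1,#)→(q1,1,←)
state=q1 head=2 tape=01[_]10#__   (q1,_)→(q0,_,→)
state=q0 head=3 tape=01_[1]0#__   (q0,1)→(q1,1,→)
state=q1 head=4 tape=01_1[0]#__   (q1,0)→(q0,_,←)
state=q0 head=3 tape=01_[1]_#__   (q0,1)→(q1,1,→)
state=q1 head=4 tape=01_1[_]#__   (q1,_)→(q0,_,→)
state=q0 head=5 tape=01_1_[#]__   (q0,#)→(q1,_,→)
state=q1 head=6 tape=01_1__[_]_   (q1,_)→(q0,_,→)
state=q0 head=7 tape=01_1___[_]
After 9 steps: state q0, head at 7, tape 01_1.

state q0, head at 7, tape 01_1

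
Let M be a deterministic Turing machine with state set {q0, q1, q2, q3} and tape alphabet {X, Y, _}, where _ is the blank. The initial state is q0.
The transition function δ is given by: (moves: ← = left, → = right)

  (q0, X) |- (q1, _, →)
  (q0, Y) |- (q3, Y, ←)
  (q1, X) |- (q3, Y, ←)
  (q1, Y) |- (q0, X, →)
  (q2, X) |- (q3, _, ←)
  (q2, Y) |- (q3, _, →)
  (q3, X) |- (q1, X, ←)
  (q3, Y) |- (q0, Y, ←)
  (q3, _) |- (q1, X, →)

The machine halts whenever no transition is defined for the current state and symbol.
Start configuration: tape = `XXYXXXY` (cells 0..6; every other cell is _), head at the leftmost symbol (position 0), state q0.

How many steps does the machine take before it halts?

state=q0 head=0 tape=_[X]XYXXXY_   (q0,X)→(q1,_,→)
state=q1 head=1 tape=__[X]YXXXY_   (q1,X)→(q3,Y,←)
state=q3 head=0 tape=_[_]YYXXXY_   (q3,_)→(q1,X,→)
state=q1 head=1 tape=_X[Y]YXXXY_   (q1,Y)→(q0,X,→)
state=q0 head=2 tape=_XX[Y]XXXY_   (q0,Y)→(q3,Y,←)
state=q3 head=1 tape=_X[X]YXXXY_   (q3,X)→(q1,X,←)
state=q1 head=0 tape=_[X]XYXXXY_   (q1,X)→(q3,Y,←)
state=q3 head=-1 tape=[_]YXYXXXY_   (q3,_)→(q1,X,→)
state=q1 head=0 tape=X[Y]XYXXXY_   (q1,Y)→(q0,X,→)
state=q0 head=1 tape=XX[X]YXXXY_   (q0,X)→(q1,_,→)
state=q1 head=2 tape=XX_[Y]XXXY_   (q1,Y)→(q0,X,→)
state=q0 head=3 tape=XX_X[X]XXY_   (q0,X)→(q1,_,→)
state=q1 head=4 tape=XX_X_[X]XY_   (q1,X)→(q3,Y,←)
state=q3 head=3 tape=XX_X[_]YXY_   (q3,_)→(q1,X,→)
state=q1 head=4 tape=XX_XX[Y]XY_   (q1,Y)→(q0,X,→)
state=q0 head=5 tape=XX_XXX[X]Y_   (q0,X)→(q1,_,→)
state=q1 head=6 tape=XX_XXX_[Y]_   (q1,Y)→(q0,X,→)
state=q0 head=7 tape=XX_XXX_X[_]
M halts after 17 transitions.

17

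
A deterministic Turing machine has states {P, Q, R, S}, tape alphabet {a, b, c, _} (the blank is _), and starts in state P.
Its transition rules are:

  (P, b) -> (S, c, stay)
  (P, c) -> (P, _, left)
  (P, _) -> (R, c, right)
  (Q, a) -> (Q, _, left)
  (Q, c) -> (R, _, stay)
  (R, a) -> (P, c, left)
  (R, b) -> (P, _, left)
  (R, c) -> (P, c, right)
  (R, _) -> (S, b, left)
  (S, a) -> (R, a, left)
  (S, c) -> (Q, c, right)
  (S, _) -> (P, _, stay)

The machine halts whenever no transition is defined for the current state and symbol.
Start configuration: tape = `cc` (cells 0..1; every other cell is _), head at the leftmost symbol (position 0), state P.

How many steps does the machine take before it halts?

state=P head=0 tape=_[c]c   (P,c)→(P,_,left)
state=P head=-1 tape=[_]_c   (P,_)→(R,c,right)
state=R head=0 tape=c[_]c   (R,_)→(S,b,left)
state=S head=-1 tape=[c]bc   (S,c)→(Q,c,right)
state=Q head=0 tape=c[b]c
M halts after 4 transitions.

4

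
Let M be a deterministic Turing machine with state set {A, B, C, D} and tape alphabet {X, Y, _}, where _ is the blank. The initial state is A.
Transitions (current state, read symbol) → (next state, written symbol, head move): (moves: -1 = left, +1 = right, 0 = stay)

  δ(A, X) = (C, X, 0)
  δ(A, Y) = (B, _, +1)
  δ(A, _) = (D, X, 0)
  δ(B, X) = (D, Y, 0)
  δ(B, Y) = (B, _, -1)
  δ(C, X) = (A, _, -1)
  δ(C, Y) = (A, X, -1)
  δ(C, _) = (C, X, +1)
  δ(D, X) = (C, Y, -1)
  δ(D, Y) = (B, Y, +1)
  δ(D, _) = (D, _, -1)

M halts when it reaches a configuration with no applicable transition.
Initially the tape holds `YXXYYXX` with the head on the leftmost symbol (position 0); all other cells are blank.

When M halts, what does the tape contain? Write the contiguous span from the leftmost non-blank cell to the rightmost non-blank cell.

A | [Y]XXYYXX   read Y → write _, move +1, go to B
B | _[X]XYYXX   read X → write Y, move 0, go to D
D | _[Y]XYYXX   read Y → write Y, move +1, go to B
B | _Y[X]YYXX   read X → write Y, move 0, go to D
D | _Y[Y]YYXX   read Y → write Y, move +1, go to B
B | _YY[Y]YXX   read Y → write _, move -1, go to B
B | _Y[Y]_YXX   read Y → write _, move -1, go to B
B | _[Y]__YXX   read Y → write _, move -1, go to B
B | [_]___YXX
The non-blank tape span at halt is YXX.

YXX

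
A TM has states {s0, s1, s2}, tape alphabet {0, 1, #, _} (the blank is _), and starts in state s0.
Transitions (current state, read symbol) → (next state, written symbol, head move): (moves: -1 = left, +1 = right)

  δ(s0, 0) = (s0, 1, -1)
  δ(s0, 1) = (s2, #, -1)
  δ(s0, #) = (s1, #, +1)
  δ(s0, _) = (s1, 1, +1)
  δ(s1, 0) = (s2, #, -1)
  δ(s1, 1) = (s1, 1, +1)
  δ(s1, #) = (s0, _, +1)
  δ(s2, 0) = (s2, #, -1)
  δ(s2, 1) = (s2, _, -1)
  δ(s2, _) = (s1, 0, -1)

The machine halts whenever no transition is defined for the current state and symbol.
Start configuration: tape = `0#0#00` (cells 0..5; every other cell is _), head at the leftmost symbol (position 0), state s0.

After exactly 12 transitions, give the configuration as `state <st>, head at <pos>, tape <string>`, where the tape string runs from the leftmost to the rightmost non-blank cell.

state=s0 head=0 tape=_[0]#0#00   (s0,0)→(s0,1,-1)
state=s0 head=-1 tape=[_]1#0#00   (s0,_)→(s1,1,+1)
state=s1 head=0 tape=1[1]#0#00   (s1,1)→(s1,1,+1)
state=s1 head=1 tape=11[#]0#00   (s1,#)→(s0,_,+1)
state=s0 head=2 tape=11_[0]#00   (s0,0)→(s0,1,-1)
state=s0 head=1 tape=11[_]1#00   (s0,_)→(s1,1,+1)
state=s1 head=2 tape=111[1]#00   (s1,1)→(s1,1,+1)
state=s1 head=3 tape=1111[#]00   (s1,#)→(s0,_,+1)
state=s0 head=4 tape=1111_[0]0   (s0,0)→(s0,1,-1)
state=s0 head=3 tape=1111[_]10   (s0,_)→(s1,1,+1)
state=s1 head=4 tape=11111[1]0   (s1,1)→(s1,1,+1)
state=s1 head=5 tape=111111[0]   (s1,0)→(s2,#,-1)
state=s2 head=4 tape=11111[1]#
After 12 steps: state s2, head at 4, tape 111111#.

state s2, head at 4, tape 111111#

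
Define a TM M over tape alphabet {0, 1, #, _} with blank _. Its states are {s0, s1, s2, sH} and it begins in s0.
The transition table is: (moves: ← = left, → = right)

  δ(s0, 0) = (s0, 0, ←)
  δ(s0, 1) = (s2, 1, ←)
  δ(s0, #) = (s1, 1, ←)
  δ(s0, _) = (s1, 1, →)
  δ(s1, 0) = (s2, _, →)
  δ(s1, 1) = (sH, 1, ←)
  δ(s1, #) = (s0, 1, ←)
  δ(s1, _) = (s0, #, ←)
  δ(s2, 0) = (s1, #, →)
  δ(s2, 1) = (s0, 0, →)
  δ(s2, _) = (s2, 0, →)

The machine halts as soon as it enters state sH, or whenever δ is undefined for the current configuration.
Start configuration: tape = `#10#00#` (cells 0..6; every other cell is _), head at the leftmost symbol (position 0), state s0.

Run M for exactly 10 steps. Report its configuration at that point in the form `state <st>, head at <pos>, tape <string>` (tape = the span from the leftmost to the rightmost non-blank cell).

state sH, head at -2, tape 0#1110#00#

state=s0 head=0 tape=___[#]10#00#   (s0,#)→(s1,1,←)
state=s1 head=-1 tape=__[_]110#00#   (s1,_)→(s0,#,←)
state=s0 head=-2 tape=_[_]#110#00#   (s0,_)→(s1,1,→)
state=s1 head=-1 tape=_1[#]110#00#   (s1,#)→(s0,1,←)
state=s0 head=-2 tape=_[1]1110#00#   (s0,1)→(s2,1,←)
state=s2 head=-3 tape=[_]11110#00#   (s2,_)→(s2,0,→)
state=s2 head=-2 tape=0[1]1110#00#   (s2,1)→(s0,0,→)
state=s0 head=-1 tape=00[1]110#00#   (s0,1)→(s2,1,←)
state=s2 head=-2 tape=0[0]1110#00#   (s2,0)→(s1,#,→)
state=s1 head=-1 tape=0#[1]110#00#   (s1,1)→(sH,1,←)
state=sH head=-2 tape=0[#]1110#00#
After 10 steps: state sH, head at -2, tape 0#1110#00#.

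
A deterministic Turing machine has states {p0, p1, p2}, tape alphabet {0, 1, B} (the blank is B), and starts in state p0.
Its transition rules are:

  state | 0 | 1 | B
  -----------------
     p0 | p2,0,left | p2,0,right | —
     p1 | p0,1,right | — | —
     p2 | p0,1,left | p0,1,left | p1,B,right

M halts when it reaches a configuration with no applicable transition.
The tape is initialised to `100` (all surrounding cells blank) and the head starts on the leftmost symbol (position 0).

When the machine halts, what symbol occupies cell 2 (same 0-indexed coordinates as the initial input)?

p0 | B[1]00   read 1 → write 0, move right, go to p2
p2 | B0[0]0   read 0 → write 1, move left, go to p0
p0 | B[0]10   read 0 → write 0, move left, go to p2
p2 | [B]010   read B → write B, move right, go to p1
p1 | B[0]10   read 0 → write 1, move right, go to p0
p0 | B1[1]0   read 1 → write 0, move right, go to p2
p2 | B10[0]   read 0 → write 1, move left, go to p0
p0 | B1[0]1   read 0 → write 0, move left, go to p2
p2 | B[1]01   read 1 → write 1, move left, go to p0
p0 | [B]101
Cell 2 holds 1 when M halts.

1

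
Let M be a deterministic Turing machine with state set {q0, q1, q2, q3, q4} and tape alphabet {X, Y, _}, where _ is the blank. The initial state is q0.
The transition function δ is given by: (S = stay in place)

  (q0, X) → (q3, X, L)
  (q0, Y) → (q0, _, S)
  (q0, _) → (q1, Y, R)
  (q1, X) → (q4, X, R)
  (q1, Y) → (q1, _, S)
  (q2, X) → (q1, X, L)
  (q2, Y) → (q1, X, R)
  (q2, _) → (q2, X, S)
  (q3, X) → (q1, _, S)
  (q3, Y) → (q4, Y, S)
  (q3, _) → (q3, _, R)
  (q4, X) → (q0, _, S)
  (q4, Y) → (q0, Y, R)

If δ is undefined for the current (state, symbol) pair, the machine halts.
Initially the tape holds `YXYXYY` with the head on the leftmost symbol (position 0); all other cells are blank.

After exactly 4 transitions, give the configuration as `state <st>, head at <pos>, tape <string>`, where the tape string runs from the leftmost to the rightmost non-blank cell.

state=q0 head=0 tape=[Y]XYXYY   (q0,Y)→(q0,_,S)
state=q0 head=0 tape=[_]XYXYY   (q0,_)→(q1,Y,R)
state=q1 head=1 tape=Y[X]YXYY   (q1,X)→(q4,X,R)
state=q4 head=2 tape=YX[Y]XYY   (q4,Y)→(q0,Y,R)
state=q0 head=3 tape=YXY[X]YY
After 4 steps: state q0, head at 3, tape YXYXYY.

state q0, head at 3, tape YXYXYY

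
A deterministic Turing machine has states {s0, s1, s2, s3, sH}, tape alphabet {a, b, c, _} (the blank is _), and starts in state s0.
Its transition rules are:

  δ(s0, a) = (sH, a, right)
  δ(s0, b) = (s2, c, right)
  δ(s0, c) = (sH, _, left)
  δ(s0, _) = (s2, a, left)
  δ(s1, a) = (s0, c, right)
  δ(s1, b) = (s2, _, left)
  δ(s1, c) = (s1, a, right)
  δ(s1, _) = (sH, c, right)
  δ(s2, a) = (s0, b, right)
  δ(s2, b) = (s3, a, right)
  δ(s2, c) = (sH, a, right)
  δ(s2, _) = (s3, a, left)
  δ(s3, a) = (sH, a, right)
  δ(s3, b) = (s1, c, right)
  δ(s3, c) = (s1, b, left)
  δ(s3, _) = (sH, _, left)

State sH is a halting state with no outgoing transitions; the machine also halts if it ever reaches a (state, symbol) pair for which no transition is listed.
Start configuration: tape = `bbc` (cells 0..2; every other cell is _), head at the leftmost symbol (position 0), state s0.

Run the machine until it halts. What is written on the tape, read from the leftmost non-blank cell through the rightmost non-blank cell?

s0 | [b]bc_   read b → write c, move right, go to s2
s2 | c[b]c_   read b → write a, move right, go to s3
s3 | ca[c]_   read c → write b, move left, go to s1
s1 | c[a]b_   read a → write c, move right, go to s0
s0 | cc[b]_   read b → write c, move right, go to s2
s2 | ccc[_]   read _ → write a, move left, go to s3
s3 | cc[c]a   read c → write b, move left, go to s1
s1 | c[c]ba   read c → write a, move right, go to s1
s1 | ca[b]a   read b → write _, move left, go to s2
s2 | c[a]_a   read a → write b, move right, go to s0
s0 | cb[_]a   read _ → write a, move left, go to s2
s2 | c[b]aa   read b → write a, move right, go to s3
s3 | ca[a]a   read a → write a, move right, go to sH
sH | caa[a]
The non-blank tape span at halt is caaa.

caaa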